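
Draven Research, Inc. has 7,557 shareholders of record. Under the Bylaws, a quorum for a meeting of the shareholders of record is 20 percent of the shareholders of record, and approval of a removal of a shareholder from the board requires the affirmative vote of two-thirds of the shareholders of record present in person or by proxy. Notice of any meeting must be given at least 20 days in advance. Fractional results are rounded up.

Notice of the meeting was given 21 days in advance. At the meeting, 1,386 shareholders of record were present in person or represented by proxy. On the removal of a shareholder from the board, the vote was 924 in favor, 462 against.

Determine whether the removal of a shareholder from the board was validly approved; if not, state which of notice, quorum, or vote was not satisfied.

Notice: 21 days given; 20 required. Satisfied.
Quorum: 20% of 7,557 = 1,511.40, rounded up to 1,512; 1,386 present. Not satisfied.
Vote: requires two-thirds of those present (1,386); 2/3 of 1386 = 924, so 924 needed; 924 in favor. Satisfied.

Invalid — quorum requirement not satisfied.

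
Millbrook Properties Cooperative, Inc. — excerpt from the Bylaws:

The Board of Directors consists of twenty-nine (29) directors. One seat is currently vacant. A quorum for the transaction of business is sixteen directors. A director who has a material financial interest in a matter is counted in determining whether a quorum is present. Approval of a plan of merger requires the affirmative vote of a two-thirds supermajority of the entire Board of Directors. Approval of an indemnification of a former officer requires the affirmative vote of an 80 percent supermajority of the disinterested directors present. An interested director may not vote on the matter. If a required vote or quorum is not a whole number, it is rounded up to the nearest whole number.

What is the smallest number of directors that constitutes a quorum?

16

The quorum is fixed at 16.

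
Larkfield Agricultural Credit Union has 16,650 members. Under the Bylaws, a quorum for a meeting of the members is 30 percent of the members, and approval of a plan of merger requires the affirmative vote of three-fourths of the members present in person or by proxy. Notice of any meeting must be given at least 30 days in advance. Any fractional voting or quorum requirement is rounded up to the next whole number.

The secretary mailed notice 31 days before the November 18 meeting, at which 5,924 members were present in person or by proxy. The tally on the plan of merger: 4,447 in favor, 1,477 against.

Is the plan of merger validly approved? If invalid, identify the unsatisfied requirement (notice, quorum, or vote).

Valid — all requirements satisfied.

Notice: 31 days given; 30 required. Satisfied.
Quorum: 30% of 16,650 = 4,995; 5,924 present. Satisfied.
Vote: requires three-fourths of those present (5,924); 3/4 of 5924 = 4443, so 4,443 needed; 4,447 in favor. Satisfied.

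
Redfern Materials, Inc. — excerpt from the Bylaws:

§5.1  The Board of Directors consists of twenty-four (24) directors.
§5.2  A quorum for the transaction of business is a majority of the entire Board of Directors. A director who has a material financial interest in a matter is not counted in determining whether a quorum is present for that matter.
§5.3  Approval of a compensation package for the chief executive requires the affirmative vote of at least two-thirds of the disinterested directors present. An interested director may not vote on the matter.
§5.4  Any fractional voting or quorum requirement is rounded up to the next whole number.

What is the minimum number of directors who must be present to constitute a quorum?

A majority of 24 is 13.

13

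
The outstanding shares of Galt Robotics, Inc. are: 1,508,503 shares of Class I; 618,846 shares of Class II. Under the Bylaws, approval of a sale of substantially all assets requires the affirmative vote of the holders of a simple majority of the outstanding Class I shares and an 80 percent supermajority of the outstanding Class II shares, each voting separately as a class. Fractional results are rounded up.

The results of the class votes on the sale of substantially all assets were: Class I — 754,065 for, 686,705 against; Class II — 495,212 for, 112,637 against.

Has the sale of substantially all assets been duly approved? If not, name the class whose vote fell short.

Class I: a majority of 1508503 is 754252; 754,252 required, 754,065 in favor — not approved.
Class II: 4/5 of 618846 = 495076.80, rounded up to 495077; 495,077 required, 495,212 in favor — approved.

Not approved — the Class I shares did not give the required vote.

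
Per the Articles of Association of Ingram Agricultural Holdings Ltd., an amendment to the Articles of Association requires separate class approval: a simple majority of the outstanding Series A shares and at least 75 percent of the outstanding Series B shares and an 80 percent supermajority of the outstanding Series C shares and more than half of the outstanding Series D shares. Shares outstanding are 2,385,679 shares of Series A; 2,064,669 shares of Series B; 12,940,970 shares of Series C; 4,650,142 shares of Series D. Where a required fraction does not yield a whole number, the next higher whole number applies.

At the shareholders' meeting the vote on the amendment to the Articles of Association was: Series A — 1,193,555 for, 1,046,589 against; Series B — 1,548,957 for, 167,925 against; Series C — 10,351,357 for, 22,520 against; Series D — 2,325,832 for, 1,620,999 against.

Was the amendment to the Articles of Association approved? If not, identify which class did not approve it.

Series A: a majority of 2385679 is 1192840; 1,192,840 required, 1,193,555 in favor — approved.
Series B: 3/4 of 2064669 = 1548501.75, rounded up to 1548502; 1,548,502 required, 1,548,957 in favor — approved.
Series C: 4/5 of 12940970 = 10352776; 10,352,776 required, 10,351,357 in favor — not approved.
Series D: a majority of 4650142 is 2325072; 2,325,072 required, 2,325,832 in favor — approved.

Not approved — the Series C shares did not give the required vote.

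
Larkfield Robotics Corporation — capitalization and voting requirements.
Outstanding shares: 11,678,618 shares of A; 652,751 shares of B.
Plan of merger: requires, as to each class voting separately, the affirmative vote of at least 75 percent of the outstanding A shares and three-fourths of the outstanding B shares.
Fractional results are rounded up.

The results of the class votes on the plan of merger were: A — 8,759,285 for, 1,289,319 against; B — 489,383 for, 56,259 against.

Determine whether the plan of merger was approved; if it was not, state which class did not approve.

Not approved — the B shares did not give the required vote.

A: 3/4 of 11678618 = 8758963.50, rounded up to 8758964; 8,758,964 required, 8,759,285 in favor — approved.
B: 3/4 of 652751 = 489563.25, rounded up to 489564; 489,564 required, 489,383 in favor — not approved.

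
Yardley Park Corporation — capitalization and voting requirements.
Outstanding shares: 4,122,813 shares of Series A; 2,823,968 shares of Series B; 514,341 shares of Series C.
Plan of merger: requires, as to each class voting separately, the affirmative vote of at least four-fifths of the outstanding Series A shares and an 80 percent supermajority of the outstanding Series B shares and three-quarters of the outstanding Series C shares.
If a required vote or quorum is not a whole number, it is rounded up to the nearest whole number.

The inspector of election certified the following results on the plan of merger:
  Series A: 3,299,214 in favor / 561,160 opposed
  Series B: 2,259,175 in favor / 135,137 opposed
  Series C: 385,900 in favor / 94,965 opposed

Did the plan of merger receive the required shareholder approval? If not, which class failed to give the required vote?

Approved — every class gave the required vote.

Series A: 4/5 of 4122813 = 3298250.40, rounded up to 3298251; 3,298,251 required, 3,299,214 in favor — approved.
Series B: 4/5 of 2823968 = 2259174.40, rounded up to 2259175; 2,259,175 required, 2,259,175 in favor — approved.
Series C: 3/4 of 514341 = 385755.75, rounded up to 385756; 385,756 required, 385,900 in favor — approved.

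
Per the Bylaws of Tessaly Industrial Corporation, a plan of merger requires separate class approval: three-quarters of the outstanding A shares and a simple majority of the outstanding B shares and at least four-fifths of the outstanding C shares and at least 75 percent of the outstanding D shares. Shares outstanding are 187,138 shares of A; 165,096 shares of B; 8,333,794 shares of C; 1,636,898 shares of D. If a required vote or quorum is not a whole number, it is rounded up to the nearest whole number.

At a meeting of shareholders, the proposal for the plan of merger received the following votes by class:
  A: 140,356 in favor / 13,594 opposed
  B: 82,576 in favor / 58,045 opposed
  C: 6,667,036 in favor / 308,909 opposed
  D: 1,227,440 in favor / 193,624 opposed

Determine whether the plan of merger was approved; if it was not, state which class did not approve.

Not approved — the D shares did not give the required vote.

A: 3/4 of 187138 = 140353.50, rounded up to 140354; 140,354 required, 140,356 in favor — approved.
B: a majority of 165096 is 82549; 82,549 required, 82,576 in favor — approved.
C: 4/5 of 8333794 = 6667035.20, rounded up to 6667036; 6,667,036 required, 6,667,036 in favor — approved.
D: 3/4 of 1636898 = 1227673.50, rounded up to 1227674; 1,227,674 required, 1,227,440 in favor — not approved.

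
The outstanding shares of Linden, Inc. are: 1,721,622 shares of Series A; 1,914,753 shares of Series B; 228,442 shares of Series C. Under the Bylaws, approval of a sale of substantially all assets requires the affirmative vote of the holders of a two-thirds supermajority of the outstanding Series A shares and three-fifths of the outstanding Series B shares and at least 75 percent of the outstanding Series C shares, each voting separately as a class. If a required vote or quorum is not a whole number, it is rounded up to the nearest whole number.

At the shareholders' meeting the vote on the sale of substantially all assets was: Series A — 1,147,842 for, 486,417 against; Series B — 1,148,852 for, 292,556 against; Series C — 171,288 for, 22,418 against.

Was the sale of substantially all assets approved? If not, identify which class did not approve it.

Not approved — the Series C shares did not give the required vote.

Series A: 2/3 of 1721622 = 1147748; 1,147,748 required, 1,147,842 in favor — approved.
Series B: 3/5 of 1914753 = 1148851.80, rounded up to 1148852; 1,148,852 required, 1,148,852 in favor — approved.
Series C: 3/4 of 228442 = 171331.50, rounded up to 171332; 171,332 required, 171,288 in favor — not approved.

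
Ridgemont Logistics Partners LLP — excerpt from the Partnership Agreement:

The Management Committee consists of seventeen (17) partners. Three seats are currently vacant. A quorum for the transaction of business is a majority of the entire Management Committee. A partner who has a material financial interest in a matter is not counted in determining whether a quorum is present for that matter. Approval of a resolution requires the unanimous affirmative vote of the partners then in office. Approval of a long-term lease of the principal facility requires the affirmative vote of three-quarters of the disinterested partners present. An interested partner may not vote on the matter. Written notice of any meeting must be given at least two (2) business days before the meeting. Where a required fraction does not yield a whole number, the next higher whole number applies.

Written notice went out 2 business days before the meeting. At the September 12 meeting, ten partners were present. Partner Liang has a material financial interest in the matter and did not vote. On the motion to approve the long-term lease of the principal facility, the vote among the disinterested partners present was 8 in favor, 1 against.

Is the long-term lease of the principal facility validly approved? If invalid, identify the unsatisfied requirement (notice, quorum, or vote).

Notice: 2 business days given; 2 required (2 ≥ 2). Satisfied.
Quorum: 10 present, but the 1 interested partner does not count, leaving 9. Quorum is 9. Satisfied.
Vote: the long-term lease of the principal facility requires three-fourths of the disinterested partners present (10 − 1 = 9). 3/4 of 9 = 6.75, rounded up to 7, so 7 affirmative votes are needed; 8 voted in favor. Satisfied.

Valid — all requirements satisfied.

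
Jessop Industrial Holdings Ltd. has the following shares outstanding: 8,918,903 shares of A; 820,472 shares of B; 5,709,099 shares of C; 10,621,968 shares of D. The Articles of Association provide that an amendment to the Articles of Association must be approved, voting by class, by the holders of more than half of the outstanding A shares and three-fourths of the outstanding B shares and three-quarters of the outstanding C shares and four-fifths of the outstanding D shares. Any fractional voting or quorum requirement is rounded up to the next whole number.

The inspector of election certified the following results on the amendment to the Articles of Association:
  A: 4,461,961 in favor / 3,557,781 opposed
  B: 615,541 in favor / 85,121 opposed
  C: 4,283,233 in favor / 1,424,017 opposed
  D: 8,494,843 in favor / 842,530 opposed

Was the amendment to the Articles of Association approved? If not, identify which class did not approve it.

Not approved — the D shares did not give the required vote.

A: a majority of 8918903 is 4459452; 4,459,452 required, 4,461,961 in favor — approved.
B: 3/4 of 820472 = 615354; 615,354 required, 615,541 in favor — approved.
C: 3/4 of 5709099 = 4281824.25, rounded up to 4281825; 4,281,825 required, 4,283,233 in favor — approved.
D: 4/5 of 10621968 = 8497574.40, rounded up to 8497575; 8,497,575 required, 8,494,843 in favor — not approved.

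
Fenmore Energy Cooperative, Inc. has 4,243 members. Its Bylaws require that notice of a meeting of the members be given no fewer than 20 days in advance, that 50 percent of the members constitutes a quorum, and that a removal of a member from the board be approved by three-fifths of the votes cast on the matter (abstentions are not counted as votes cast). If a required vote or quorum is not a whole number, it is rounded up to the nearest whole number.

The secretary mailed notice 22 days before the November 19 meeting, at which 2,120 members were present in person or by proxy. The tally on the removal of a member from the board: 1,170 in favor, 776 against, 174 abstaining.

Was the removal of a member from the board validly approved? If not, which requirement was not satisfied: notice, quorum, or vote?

Invalid — quorum requirement not satisfied.

Notice: 22 days given; 20 required. Satisfied.
Quorum: 50% of 4,243 = 2,121.50, rounded up to 2,122; 2,120 present. Not satisfied.
Vote: requires three-fifths of the votes cast (2,120 − 174 abstaining = 1,946); 3/5 of 1946 = 1167.60, rounded up to 1168, so 1,168 needed; 1,170 in favor. Satisfied.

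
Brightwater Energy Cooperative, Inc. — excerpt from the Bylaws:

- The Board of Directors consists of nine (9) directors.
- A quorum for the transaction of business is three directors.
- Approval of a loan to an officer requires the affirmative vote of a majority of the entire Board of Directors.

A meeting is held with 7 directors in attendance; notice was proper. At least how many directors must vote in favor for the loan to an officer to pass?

5

The loan to an officer requires a majority of the entire Board of Directors (9).
A majority of 9 is 5.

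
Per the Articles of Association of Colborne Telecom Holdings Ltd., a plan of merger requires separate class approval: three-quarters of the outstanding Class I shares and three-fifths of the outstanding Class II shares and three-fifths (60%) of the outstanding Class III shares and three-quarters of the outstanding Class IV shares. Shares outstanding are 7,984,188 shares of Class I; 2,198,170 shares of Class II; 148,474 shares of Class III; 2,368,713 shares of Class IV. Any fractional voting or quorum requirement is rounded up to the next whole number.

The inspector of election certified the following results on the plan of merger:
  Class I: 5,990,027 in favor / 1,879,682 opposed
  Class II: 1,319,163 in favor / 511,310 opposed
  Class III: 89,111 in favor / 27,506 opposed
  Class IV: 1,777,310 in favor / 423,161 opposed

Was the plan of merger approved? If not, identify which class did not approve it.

Approved — every class gave the required vote.

Class I: 3/4 of 7984188 = 5988141; 5,988,141 required, 5,990,027 in favor — approved.
Class II: 3/5 of 2198170 = 1318902; 1,318,902 required, 1,319,163 in favor — approved.
Class III: 3/5 of 148474 = 89084.40, rounded up to 89085; 89,085 required, 89,111 in favor — approved.
Class IV: 3/4 of 2368713 = 1776534.75, rounded up to 1776535; 1,776,535 required, 1,777,310 in favor — approved.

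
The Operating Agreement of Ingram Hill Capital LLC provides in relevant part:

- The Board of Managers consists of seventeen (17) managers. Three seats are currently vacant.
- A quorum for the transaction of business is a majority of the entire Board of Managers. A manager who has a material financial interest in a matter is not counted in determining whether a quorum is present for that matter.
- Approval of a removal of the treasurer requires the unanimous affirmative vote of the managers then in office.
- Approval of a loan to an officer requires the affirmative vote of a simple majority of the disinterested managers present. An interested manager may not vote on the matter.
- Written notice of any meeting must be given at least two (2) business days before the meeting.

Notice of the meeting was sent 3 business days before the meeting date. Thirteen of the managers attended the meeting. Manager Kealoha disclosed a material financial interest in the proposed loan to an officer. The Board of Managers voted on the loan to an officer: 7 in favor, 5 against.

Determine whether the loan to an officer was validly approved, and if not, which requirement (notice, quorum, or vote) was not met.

Valid — all requirements satisfied.

Notice: 3 business days given; 2 required (3 ≥ 2). Satisfied.
Quorum: 13 present, but the 1 interested manager does not count, leaving 12. Quorum is 9. Satisfied.
Vote: the loan to an officer requires a majority of the disinterested managers present (13 − 1 = 12). A majority of 12 is 7, so 7 affirmative votes are needed; 7 voted in favor. Satisfied.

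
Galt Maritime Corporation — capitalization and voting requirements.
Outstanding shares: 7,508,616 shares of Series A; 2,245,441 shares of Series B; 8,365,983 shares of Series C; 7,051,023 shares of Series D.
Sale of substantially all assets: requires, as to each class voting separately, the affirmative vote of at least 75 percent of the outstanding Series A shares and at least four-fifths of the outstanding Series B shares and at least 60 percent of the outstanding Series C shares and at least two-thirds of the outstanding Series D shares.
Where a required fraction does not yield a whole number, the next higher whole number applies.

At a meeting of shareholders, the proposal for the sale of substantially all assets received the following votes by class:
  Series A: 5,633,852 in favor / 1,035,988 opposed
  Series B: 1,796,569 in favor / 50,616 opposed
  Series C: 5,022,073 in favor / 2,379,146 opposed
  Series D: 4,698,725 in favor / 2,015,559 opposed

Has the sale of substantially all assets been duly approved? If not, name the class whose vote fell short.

Series A: 3/4 of 7508616 = 5631462; 5,631,462 required, 5,633,852 in favor — approved.
Series B: 4/5 of 2245441 = 1796352.80, rounded up to 1796353; 1,796,353 required, 1,796,569 in favor — approved.
Series C: 3/5 of 8365983 = 5019589.80, rounded up to 5019590; 5,019,590 required, 5,022,073 in favor — approved.
Series D: 2/3 of 7051023 = 4700682; 4,700,682 required, 4,698,725 in favor — not approved.

Not approved — the Series D shares did not give the required vote.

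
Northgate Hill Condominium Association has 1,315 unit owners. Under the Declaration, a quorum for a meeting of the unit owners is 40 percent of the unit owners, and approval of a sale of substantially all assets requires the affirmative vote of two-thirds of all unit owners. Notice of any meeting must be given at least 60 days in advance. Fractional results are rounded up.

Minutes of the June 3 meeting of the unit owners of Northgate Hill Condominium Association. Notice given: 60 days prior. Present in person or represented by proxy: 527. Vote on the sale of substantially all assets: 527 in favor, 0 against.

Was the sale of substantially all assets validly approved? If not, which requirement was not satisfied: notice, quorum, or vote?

Invalid — vote requirement not satisfied.

Notice: 60 days given; 60 required. Satisfied.
Quorum: 40% of 1,315 = 526; 527 present. Satisfied.
Vote: requires two-thirds of all unit owners (1,315); 2/3 of 1315 = 876.67, rounded up to 877, so 877 needed; 527 in favor. Not satisfied.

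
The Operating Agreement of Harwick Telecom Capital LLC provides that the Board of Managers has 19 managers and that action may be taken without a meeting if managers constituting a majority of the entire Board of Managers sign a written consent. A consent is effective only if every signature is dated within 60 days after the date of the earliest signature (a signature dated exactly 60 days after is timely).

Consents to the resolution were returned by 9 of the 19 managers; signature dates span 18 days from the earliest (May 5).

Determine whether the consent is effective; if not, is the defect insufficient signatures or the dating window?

Not effective — insufficient signatures.

Signatures required: a majority of 19 — a majority of 19 is 10, so 10 needed; 9 signed. Insufficient.
Dating window: the latest signature is 18 days after the earliest; the limit is 60 days. Within the window.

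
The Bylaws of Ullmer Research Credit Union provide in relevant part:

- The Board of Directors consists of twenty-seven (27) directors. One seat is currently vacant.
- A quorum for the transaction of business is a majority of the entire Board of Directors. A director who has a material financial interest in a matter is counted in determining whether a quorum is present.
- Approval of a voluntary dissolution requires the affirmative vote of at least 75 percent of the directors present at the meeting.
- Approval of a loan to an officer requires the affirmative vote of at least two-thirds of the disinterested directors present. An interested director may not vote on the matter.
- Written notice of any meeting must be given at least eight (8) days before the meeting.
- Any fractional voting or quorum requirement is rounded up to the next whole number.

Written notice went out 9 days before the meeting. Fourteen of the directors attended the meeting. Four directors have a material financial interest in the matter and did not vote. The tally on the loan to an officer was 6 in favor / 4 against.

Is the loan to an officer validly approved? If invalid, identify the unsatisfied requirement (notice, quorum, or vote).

Notice: 9 days given; 8 required (9 ≥ 8). Satisfied.
Quorum: 14 present (interested directors count toward quorum); quorum is 14. Satisfied.
Vote: the loan to an officer requires two-thirds of the disinterested directors present (14 − 4 = 10). 2/3 of 10 = 6.67, rounded up to 7, so 7 affirmative votes are needed; 6 voted in favor. Not satisfied.

Invalid — vote requirement not satisfied.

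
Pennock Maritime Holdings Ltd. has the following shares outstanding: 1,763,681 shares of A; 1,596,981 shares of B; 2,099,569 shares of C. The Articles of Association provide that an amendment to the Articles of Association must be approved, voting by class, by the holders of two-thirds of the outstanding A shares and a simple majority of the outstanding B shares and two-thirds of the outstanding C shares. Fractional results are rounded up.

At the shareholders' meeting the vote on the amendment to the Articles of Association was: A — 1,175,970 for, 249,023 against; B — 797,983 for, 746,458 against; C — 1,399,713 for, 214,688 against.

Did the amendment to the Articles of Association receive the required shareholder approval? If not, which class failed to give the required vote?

Not approved — the B shares did not give the required vote.

A: 2/3 of 1763681 = 1175787.33, rounded up to 1175788; 1,175,788 required, 1,175,970 in favor — approved.
B: a majority of 1596981 is 798491; 798,491 required, 797,983 in favor — not approved.
C: 2/3 of 2099569 = 1399712.67, rounded up to 1399713; 1,399,713 required, 1,399,713 in favor — approved.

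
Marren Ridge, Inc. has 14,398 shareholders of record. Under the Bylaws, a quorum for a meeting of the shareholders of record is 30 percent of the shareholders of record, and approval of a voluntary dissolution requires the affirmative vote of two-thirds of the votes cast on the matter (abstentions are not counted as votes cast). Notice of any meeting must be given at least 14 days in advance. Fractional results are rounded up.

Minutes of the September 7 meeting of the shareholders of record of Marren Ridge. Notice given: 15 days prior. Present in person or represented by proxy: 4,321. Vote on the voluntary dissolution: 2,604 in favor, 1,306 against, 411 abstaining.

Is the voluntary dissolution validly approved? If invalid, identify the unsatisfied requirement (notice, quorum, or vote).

Invalid — vote requirement not satisfied.

Notice: 15 days given; 14 required. Satisfied.
Quorum: 30% of 14,398 = 4,319.40, rounded up to 4,320; 4,321 present. Satisfied.
Vote: requires two-thirds of the votes cast (4,321 − 411 abstaining = 3,910); 2/3 of 3910 = 2606.67, rounded up to 2607, so 2,607 needed; 2,604 in favor. Not satisfied.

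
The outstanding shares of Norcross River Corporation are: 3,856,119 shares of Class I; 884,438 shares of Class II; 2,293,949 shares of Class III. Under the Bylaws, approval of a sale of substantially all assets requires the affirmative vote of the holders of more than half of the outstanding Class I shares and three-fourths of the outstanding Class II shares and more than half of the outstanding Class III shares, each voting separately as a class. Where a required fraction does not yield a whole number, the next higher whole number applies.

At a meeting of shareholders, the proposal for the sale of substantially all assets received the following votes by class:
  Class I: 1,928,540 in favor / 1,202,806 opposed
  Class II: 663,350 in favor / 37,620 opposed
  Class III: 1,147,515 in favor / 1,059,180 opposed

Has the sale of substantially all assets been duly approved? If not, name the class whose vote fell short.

Class I: a majority of 3856119 is 1928060; 1,928,060 required, 1,928,540 in favor — approved.
Class II: 3/4 of 884438 = 663328.50, rounded up to 663329; 663,329 required, 663,350 in favor — approved.
Class III: a majority of 2293949 is 1146975; 1,146,975 required, 1,147,515 in favor — approved.

Approved — every class gave the required vote.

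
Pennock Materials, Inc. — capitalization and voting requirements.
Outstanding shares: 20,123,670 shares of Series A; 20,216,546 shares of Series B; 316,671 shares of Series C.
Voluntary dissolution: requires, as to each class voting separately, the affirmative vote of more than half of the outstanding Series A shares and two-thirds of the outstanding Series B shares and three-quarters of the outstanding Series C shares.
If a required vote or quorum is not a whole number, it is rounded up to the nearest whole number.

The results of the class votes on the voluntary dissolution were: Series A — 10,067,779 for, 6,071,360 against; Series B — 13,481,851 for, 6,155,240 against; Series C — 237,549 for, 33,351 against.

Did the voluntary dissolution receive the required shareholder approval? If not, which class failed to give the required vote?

Approved — every class gave the required vote.

Series A: a majority of 20123670 is 10061836; 10,061,836 required, 10,067,779 in favor — approved.
Series B: 2/3 of 20216546 = 13477697.33, rounded up to 13477698; 13,477,698 required, 13,481,851 in favor — approved.
Series C: 3/4 of 316671 = 237503.25, rounded up to 237504; 237,504 required, 237,549 in favor — approved.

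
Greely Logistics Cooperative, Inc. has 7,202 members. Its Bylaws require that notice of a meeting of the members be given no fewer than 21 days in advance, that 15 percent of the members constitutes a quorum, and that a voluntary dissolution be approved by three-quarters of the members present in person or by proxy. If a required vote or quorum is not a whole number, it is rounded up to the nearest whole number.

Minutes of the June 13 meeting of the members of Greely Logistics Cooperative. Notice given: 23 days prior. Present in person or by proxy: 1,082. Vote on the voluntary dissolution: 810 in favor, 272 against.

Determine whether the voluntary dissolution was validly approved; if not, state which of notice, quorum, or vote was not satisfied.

Notice: 23 days given; 21 required. Satisfied.
Quorum: 15% of 7,202 = 1,080.30, rounded up to 1,081; 1,082 present. Satisfied.
Vote: requires three-fourths of those present (1,082); 3/4 of 1082 = 811.50, rounded up to 812, so 812 needed; 810 in favor. Not satisfied.

Invalid — vote requirement not satisfied.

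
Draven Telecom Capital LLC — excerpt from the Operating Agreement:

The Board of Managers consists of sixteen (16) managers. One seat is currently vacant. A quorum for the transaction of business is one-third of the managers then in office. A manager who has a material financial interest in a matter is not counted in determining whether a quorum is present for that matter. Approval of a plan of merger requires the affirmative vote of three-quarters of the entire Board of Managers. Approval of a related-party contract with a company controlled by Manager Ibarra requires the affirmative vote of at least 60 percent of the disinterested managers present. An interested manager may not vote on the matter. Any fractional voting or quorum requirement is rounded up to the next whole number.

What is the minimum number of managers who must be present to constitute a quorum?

5

1/3 of 15 = 5.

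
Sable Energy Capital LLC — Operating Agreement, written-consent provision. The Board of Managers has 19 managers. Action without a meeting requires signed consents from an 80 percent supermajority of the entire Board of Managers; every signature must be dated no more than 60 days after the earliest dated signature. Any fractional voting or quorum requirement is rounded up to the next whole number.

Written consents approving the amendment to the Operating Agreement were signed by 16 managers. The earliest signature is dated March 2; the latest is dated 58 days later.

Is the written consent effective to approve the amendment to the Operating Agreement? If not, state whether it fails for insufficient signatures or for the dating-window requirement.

Signatures required: an 80 percent supermajority of 19 — 4/5 of 19 = 15.20, rounded up to 16, so 16 needed; 16 signed. Sufficient.
Dating window: the latest signature is 58 days after the earliest; the limit is 60 days. Within the window.

Effective — both the signature and dating-window requirements are satisfied.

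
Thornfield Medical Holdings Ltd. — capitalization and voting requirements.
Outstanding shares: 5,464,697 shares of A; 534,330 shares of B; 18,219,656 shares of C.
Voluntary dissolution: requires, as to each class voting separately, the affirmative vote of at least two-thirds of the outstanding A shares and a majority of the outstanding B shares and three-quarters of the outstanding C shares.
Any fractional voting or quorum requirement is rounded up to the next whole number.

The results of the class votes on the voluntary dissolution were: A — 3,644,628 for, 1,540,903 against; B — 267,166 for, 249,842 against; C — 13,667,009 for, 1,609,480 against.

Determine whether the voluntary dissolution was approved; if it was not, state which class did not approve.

A: 2/3 of 5464697 = 3643131.33, rounded up to 3643132; 3,643,132 required, 3,644,628 in favor — approved.
B: a majority of 534330 is 267166; 267,166 required, 267,166 in favor — approved.
C: 3/4 of 18219656 = 13664742; 13,664,742 required, 13,667,009 in favor — approved.

Approved — every class gave the required vote.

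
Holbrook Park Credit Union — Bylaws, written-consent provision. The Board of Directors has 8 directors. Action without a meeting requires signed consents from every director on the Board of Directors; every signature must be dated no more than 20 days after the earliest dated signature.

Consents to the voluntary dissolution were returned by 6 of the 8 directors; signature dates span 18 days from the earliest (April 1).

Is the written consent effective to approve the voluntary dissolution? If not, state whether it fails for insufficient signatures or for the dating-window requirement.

Not effective — insufficient signatures.

Signatures required: all of 8 — unanimous means all 8, so 8 needed; 6 signed. Insufficient.
Dating window: the latest signature is 18 days after the earliest; the limit is 20 days. Within the window.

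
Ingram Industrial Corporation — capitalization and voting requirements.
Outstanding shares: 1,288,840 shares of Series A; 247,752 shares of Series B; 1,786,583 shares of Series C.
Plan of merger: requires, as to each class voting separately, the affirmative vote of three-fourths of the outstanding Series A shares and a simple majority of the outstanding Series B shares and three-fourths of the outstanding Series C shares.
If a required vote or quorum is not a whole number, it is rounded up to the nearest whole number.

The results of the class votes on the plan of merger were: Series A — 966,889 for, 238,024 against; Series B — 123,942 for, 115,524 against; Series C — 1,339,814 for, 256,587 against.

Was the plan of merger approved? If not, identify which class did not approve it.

Not approved — the Series C shares did not give the required vote.

Series A: 3/4 of 1288840 = 966630; 966,630 required, 966,889 in favor — approved.
Series B: a majority of 247752 is 123877; 123,877 required, 123,942 in favor — approved.
Series C: 3/4 of 1786583 = 1339937.25, rounded up to 1339938; 1,339,938 required, 1,339,814 in favor — not approved.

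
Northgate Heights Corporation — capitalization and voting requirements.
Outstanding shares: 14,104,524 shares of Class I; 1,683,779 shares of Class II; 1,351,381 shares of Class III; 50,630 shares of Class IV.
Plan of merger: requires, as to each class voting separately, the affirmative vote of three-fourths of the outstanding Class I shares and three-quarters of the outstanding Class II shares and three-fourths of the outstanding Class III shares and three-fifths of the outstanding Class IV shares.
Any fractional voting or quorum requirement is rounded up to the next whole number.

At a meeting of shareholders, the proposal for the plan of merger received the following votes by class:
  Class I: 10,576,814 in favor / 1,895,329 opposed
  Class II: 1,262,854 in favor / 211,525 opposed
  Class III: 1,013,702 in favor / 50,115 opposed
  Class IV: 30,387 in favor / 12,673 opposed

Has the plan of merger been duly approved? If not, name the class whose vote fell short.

Class I: 3/4 of 14104524 = 10578393; 10,578,393 required, 10,576,814 in favor — not approved.
Class II: 3/4 of 1683779 = 1262834.25, rounded up to 1262835; 1,262,835 required, 1,262,854 in favor — approved.
Class III: 3/4 of 1351381 = 1013535.75, rounded up to 1013536; 1,013,536 required, 1,013,702 in favor — approved.
Class IV: 3/5 of 50630 = 30378; 30,378 required, 30,387 in favor — approved.

Not approved — the Class I shares did not give the required vote.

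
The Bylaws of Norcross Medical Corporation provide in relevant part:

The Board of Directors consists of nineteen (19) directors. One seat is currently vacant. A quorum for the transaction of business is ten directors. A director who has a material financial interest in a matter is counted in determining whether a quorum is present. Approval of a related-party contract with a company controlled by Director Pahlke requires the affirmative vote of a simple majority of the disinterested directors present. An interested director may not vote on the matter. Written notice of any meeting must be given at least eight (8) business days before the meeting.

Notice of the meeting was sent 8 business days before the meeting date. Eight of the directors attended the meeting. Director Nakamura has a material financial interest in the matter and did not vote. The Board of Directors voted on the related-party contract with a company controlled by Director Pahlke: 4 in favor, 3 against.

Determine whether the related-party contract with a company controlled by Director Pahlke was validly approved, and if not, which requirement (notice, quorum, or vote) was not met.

Notice: 8 business days given; 8 required (8 ≥ 8). Satisfied.
Quorum: 8 present (interested directors count toward quorum); quorum is 10. Not satisfied.
Vote: the related-party contract with a company controlled by Director Pahlke requires a majority of the disinterested directors present (8 − 1 = 7). A majority of 7 is 4, so 4 affirmative votes are needed; 4 voted in favor. Satisfied. (Moot — without a quorum no business can be validly transacted.)

Invalid — quorum requirement not satisfied.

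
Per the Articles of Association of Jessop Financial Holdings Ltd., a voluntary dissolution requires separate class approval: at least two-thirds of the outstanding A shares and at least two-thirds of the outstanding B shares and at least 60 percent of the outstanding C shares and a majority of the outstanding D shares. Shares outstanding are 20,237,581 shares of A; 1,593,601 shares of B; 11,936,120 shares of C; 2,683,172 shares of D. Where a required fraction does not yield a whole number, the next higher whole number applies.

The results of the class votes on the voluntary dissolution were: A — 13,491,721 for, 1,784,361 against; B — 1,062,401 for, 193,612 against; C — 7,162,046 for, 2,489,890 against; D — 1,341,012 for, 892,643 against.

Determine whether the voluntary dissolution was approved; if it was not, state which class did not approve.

A: 2/3 of 20237581 = 13491720.67, rounded up to 13491721; 13,491,721 required, 13,491,721 in favor — approved.
B: 2/3 of 1593601 = 1062400.67, rounded up to 1062401; 1,062,401 required, 1,062,401 in favor — approved.
C: 3/5 of 11936120 = 7161672; 7,161,672 required, 7,162,046 in favor — approved.
D: a majority of 2683172 is 1341587; 1,341,587 required, 1,341,012 in favor — not approved.

Not approved — the D shares did not give the required vote.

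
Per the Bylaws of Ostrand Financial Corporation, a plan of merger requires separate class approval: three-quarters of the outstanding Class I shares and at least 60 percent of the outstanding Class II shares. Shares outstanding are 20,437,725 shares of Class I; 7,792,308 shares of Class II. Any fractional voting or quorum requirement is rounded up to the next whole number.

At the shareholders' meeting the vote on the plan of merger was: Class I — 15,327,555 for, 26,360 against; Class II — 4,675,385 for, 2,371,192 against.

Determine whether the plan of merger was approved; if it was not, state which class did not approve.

Class I: 3/4 of 20437725 = 15328293.75, rounded up to 15328294; 15,328,294 required, 15,327,555 in favor — not approved.
Class II: 3/5 of 7792308 = 4675384.80, rounded up to 4675385; 4,675,385 required, 4,675,385 in favor — approved.

Not approved — the Class I shares did not give the required vote.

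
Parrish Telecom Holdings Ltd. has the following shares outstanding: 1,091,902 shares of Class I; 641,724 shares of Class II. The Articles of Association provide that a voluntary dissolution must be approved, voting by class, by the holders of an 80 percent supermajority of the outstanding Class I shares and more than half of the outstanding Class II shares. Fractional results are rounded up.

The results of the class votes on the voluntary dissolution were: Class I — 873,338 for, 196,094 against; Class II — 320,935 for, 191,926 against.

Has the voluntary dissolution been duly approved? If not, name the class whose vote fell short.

Not approved — the Class I shares did not give the required vote.

Class I: 4/5 of 1091902 = 873521.60, rounded up to 873522; 873,522 required, 873,338 in favor — not approved.
Class II: a majority of 641724 is 320863; 320,863 required, 320,935 in favor — approved.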